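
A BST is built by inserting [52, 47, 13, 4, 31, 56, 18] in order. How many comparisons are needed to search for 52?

Search path for 52: 52
Found: True
Comparisons: 1


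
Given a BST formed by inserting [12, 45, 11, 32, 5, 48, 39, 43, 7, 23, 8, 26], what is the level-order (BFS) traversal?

Tree insertion order: [12, 45, 11, 32, 5, 48, 39, 43, 7, 23, 8, 26]
Tree (level-order array): [12, 11, 45, 5, None, 32, 48, None, 7, 23, 39, None, None, None, 8, None, 26, None, 43]
BFS from the root, enqueuing left then right child of each popped node:
  queue [12] -> pop 12, enqueue [11, 45], visited so far: [12]
  queue [11, 45] -> pop 11, enqueue [5], visited so far: [12, 11]
  queue [45, 5] -> pop 45, enqueue [32, 48], visited so far: [12, 11, 45]
  queue [5, 32, 48] -> pop 5, enqueue [7], visited so far: [12, 11, 45, 5]
  queue [32, 48, 7] -> pop 32, enqueue [23, 39], visited so far: [12, 11, 45, 5, 32]
  queue [48, 7, 23, 39] -> pop 48, enqueue [none], visited so far: [12, 11, 45, 5, 32, 48]
  queue [7, 23, 39] -> pop 7, enqueue [8], visited so far: [12, 11, 45, 5, 32, 48, 7]
  queue [23, 39, 8] -> pop 23, enqueue [26], visited so far: [12, 11, 45, 5, 32, 48, 7, 23]
  queue [39, 8, 26] -> pop 39, enqueue [43], visited so far: [12, 11, 45, 5, 32, 48, 7, 23, 39]
  queue [8, 26, 43] -> pop 8, enqueue [none], visited so far: [12, 11, 45, 5, 32, 48, 7, 23, 39, 8]
  queue [26, 43] -> pop 26, enqueue [none], visited so far: [12, 11, 45, 5, 32, 48, 7, 23, 39, 8, 26]
  queue [43] -> pop 43, enqueue [none], visited so far: [12, 11, 45, 5, 32, 48, 7, 23, 39, 8, 26, 43]
Result: [12, 11, 45, 5, 32, 48, 7, 23, 39, 8, 26, 43]


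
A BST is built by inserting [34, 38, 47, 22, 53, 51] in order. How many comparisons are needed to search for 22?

Search path for 22: 34 -> 22
Found: True
Comparisons: 2


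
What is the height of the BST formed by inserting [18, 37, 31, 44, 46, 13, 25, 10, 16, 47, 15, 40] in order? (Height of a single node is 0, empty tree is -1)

Insertion order: [18, 37, 31, 44, 46, 13, 25, 10, 16, 47, 15, 40]
Tree (level-order array): [18, 13, 37, 10, 16, 31, 44, None, None, 15, None, 25, None, 40, 46, None, None, None, None, None, None, None, 47]
Compute height bottom-up (empty subtree = -1):
  height(10) = 1 + max(-1, -1) = 0
  height(15) = 1 + max(-1, -1) = 0
  height(16) = 1 + max(0, -1) = 1
  height(13) = 1 + max(0, 1) = 2
  height(25) = 1 + max(-1, -1) = 0
  height(31) = 1 + max(0, -1) = 1
  height(40) = 1 + max(-1, -1) = 0
  height(47) = 1 + max(-1, -1) = 0
  height(46) = 1 + max(-1, 0) = 1
  height(44) = 1 + max(0, 1) = 2
  height(37) = 1 + max(1, 2) = 3
  height(18) = 1 + max(2, 3) = 4
Height = 4


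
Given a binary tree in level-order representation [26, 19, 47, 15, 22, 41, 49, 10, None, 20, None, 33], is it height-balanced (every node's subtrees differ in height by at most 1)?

Tree (level-order array): [26, 19, 47, 15, 22, 41, 49, 10, None, 20, None, 33]
Definition: a tree is height-balanced if, at every node, |h(left) - h(right)| <= 1 (empty subtree has height -1).
Bottom-up per-node check:
  node 10: h_left=-1, h_right=-1, diff=0 [OK], height=0
  node 15: h_left=0, h_right=-1, diff=1 [OK], height=1
  node 20: h_left=-1, h_right=-1, diff=0 [OK], height=0
  node 22: h_left=0, h_right=-1, diff=1 [OK], height=1
  node 19: h_left=1, h_right=1, diff=0 [OK], height=2
  node 33: h_left=-1, h_right=-1, diff=0 [OK], height=0
  node 41: h_left=0, h_right=-1, diff=1 [OK], height=1
  node 49: h_left=-1, h_right=-1, diff=0 [OK], height=0
  node 47: h_left=1, h_right=0, diff=1 [OK], height=2
  node 26: h_left=2, h_right=2, diff=0 [OK], height=3
All nodes satisfy the balance condition.
Result: Balanced


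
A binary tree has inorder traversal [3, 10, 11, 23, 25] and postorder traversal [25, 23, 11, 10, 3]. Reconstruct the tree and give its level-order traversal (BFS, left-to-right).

Inorder:   [3, 10, 11, 23, 25]
Postorder: [25, 23, 11, 10, 3]
Algorithm: postorder visits root last, so walk postorder right-to-left;
each value is the root of the current inorder slice — split it at that
value, recurse on the right subtree first, then the left.
Recursive splits:
  root=3; inorder splits into left=[], right=[10, 11, 23, 25]
  root=10; inorder splits into left=[], right=[11, 23, 25]
  root=11; inorder splits into left=[], right=[23, 25]
  root=23; inorder splits into left=[], right=[25]
  root=25; inorder splits into left=[], right=[]
Reconstructed level-order: [3, 10, 11, 23, 25]


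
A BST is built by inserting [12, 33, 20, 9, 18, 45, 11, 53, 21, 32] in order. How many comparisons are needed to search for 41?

Search path for 41: 12 -> 33 -> 45
Found: False
Comparisons: 3


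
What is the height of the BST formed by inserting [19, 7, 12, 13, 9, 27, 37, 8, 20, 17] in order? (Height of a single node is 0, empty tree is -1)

Insertion order: [19, 7, 12, 13, 9, 27, 37, 8, 20, 17]
Tree (level-order array): [19, 7, 27, None, 12, 20, 37, 9, 13, None, None, None, None, 8, None, None, 17]
Compute height bottom-up (empty subtree = -1):
  height(8) = 1 + max(-1, -1) = 0
  height(9) = 1 + max(0, -1) = 1
  height(17) = 1 + max(-1, -1) = 0
  height(13) = 1 + max(-1, 0) = 1
  height(12) = 1 + max(1, 1) = 2
  height(7) = 1 + max(-1, 2) = 3
  height(20) = 1 + max(-1, -1) = 0
  height(37) = 1 + max(-1, -1) = 0
  height(27) = 1 + max(0, 0) = 1
  height(19) = 1 + max(3, 1) = 4
Height = 4


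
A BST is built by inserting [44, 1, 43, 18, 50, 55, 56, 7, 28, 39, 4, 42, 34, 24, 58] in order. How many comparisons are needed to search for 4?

Search path for 4: 44 -> 1 -> 43 -> 18 -> 7 -> 4
Found: True
Comparisons: 6


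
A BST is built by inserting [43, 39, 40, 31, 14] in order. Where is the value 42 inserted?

Starting tree (level order): [43, 39, None, 31, 40, 14]
Insertion path: 43 -> 39 -> 40
Result: insert 42 as right child of 40
Final tree (level order): [43, 39, None, 31, 40, 14, None, None, 42]


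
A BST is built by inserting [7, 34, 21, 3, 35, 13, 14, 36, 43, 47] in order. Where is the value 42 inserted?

Starting tree (level order): [7, 3, 34, None, None, 21, 35, 13, None, None, 36, None, 14, None, 43, None, None, None, 47]
Insertion path: 7 -> 34 -> 35 -> 36 -> 43
Result: insert 42 as left child of 43
Final tree (level order): [7, 3, 34, None, None, 21, 35, 13, None, None, 36, None, 14, None, 43, None, None, 42, 47]


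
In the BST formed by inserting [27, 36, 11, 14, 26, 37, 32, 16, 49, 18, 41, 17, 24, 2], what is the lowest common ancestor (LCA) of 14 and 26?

Tree insertion order: [27, 36, 11, 14, 26, 37, 32, 16, 49, 18, 41, 17, 24, 2]
Tree (level-order array): [27, 11, 36, 2, 14, 32, 37, None, None, None, 26, None, None, None, 49, 16, None, 41, None, None, 18, None, None, 17, 24]
In a BST, the LCA of p=14, q=26 is the first node v on the
root-to-leaf path with p <= v <= q (go left if both < v, right if both > v).
Walk from root:
  at 27: both 14 and 26 < 27, go left
  at 11: both 14 and 26 > 11, go right
  at 14: 14 <= 14 <= 26, this is the LCA
LCA = 14


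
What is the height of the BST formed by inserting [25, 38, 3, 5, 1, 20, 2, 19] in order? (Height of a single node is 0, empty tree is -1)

Insertion order: [25, 38, 3, 5, 1, 20, 2, 19]
Tree (level-order array): [25, 3, 38, 1, 5, None, None, None, 2, None, 20, None, None, 19]
Compute height bottom-up (empty subtree = -1):
  height(2) = 1 + max(-1, -1) = 0
  height(1) = 1 + max(-1, 0) = 1
  height(19) = 1 + max(-1, -1) = 0
  height(20) = 1 + max(0, -1) = 1
  height(5) = 1 + max(-1, 1) = 2
  height(3) = 1 + max(1, 2) = 3
  height(38) = 1 + max(-1, -1) = 0
  height(25) = 1 + max(3, 0) = 4
Height = 4


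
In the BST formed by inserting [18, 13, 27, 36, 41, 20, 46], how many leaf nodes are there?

Tree built from: [18, 13, 27, 36, 41, 20, 46]
Tree (level-order array): [18, 13, 27, None, None, 20, 36, None, None, None, 41, None, 46]
Rule: A leaf has 0 children.
Per-node child counts:
  node 18: 2 child(ren)
  node 13: 0 child(ren)
  node 27: 2 child(ren)
  node 20: 0 child(ren)
  node 36: 1 child(ren)
  node 41: 1 child(ren)
  node 46: 0 child(ren)
Matching nodes: [13, 20, 46]
Count of leaf nodes: 3


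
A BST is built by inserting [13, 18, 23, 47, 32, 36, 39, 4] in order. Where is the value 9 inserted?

Starting tree (level order): [13, 4, 18, None, None, None, 23, None, 47, 32, None, None, 36, None, 39]
Insertion path: 13 -> 4
Result: insert 9 as right child of 4
Final tree (level order): [13, 4, 18, None, 9, None, 23, None, None, None, 47, 32, None, None, 36, None, 39]


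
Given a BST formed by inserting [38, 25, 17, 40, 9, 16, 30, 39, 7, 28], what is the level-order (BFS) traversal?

Tree insertion order: [38, 25, 17, 40, 9, 16, 30, 39, 7, 28]
Tree (level-order array): [38, 25, 40, 17, 30, 39, None, 9, None, 28, None, None, None, 7, 16]
BFS from the root, enqueuing left then right child of each popped node:
  queue [38] -> pop 38, enqueue [25, 40], visited so far: [38]
  queue [25, 40] -> pop 25, enqueue [17, 30], visited so far: [38, 25]
  queue [40, 17, 30] -> pop 40, enqueue [39], visited so far: [38, 25, 40]
  queue [17, 30, 39] -> pop 17, enqueue [9], visited so far: [38, 25, 40, 17]
  queue [30, 39, 9] -> pop 30, enqueue [28], visited so far: [38, 25, 40, 17, 30]
  queue [39, 9, 28] -> pop 39, enqueue [none], visited so far: [38, 25, 40, 17, 30, 39]
  queue [9, 28] -> pop 9, enqueue [7, 16], visited so far: [38, 25, 40, 17, 30, 39, 9]
  queue [28, 7, 16] -> pop 28, enqueue [none], visited so far: [38, 25, 40, 17, 30, 39, 9, 28]
  queue [7, 16] -> pop 7, enqueue [none], visited so far: [38, 25, 40, 17, 30, 39, 9, 28, 7]
  queue [16] -> pop 16, enqueue [none], visited so far: [38, 25, 40, 17, 30, 39, 9, 28, 7, 16]
Result: [38, 25, 40, 17, 30, 39, 9, 28, 7, 16]


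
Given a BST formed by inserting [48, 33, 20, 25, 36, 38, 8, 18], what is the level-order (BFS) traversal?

Tree insertion order: [48, 33, 20, 25, 36, 38, 8, 18]
Tree (level-order array): [48, 33, None, 20, 36, 8, 25, None, 38, None, 18]
BFS from the root, enqueuing left then right child of each popped node:
  queue [48] -> pop 48, enqueue [33], visited so far: [48]
  queue [33] -> pop 33, enqueue [20, 36], visited so far: [48, 33]
  queue [20, 36] -> pop 20, enqueue [8, 25], visited so far: [48, 33, 20]
  queue [36, 8, 25] -> pop 36, enqueue [38], visited so far: [48, 33, 20, 36]
  queue [8, 25, 38] -> pop 8, enqueue [18], visited so far: [48, 33, 20, 36, 8]
  queue [25, 38, 18] -> pop 25, enqueue [none], visited so far: [48, 33, 20, 36, 8, 25]
  queue [38, 18] -> pop 38, enqueue [none], visited so far: [48, 33, 20, 36, 8, 25, 38]
  queue [18] -> pop 18, enqueue [none], visited so far: [48, 33, 20, 36, 8, 25, 38, 18]
Result: [48, 33, 20, 36, 8, 25, 38, 18]


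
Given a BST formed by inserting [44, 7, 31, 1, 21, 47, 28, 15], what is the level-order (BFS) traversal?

Tree insertion order: [44, 7, 31, 1, 21, 47, 28, 15]
Tree (level-order array): [44, 7, 47, 1, 31, None, None, None, None, 21, None, 15, 28]
BFS from the root, enqueuing left then right child of each popped node:
  queue [44] -> pop 44, enqueue [7, 47], visited so far: [44]
  queue [7, 47] -> pop 7, enqueue [1, 31], visited so far: [44, 7]
  queue [47, 1, 31] -> pop 47, enqueue [none], visited so far: [44, 7, 47]
  queue [1, 31] -> pop 1, enqueue [none], visited so far: [44, 7, 47, 1]
  queue [31] -> pop 31, enqueue [21], visited so far: [44, 7, 47, 1, 31]
  queue [21] -> pop 21, enqueue [15, 28], visited so far: [44, 7, 47, 1, 31, 21]
  queue [15, 28] -> pop 15, enqueue [none], visited so far: [44, 7, 47, 1, 31, 21, 15]
  queue [28] -> pop 28, enqueue [none], visited so far: [44, 7, 47, 1, 31, 21, 15, 28]
Result: [44, 7, 47, 1, 31, 21, 15, 28]


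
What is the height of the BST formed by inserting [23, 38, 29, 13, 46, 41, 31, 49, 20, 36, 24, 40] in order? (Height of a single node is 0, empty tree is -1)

Insertion order: [23, 38, 29, 13, 46, 41, 31, 49, 20, 36, 24, 40]
Tree (level-order array): [23, 13, 38, None, 20, 29, 46, None, None, 24, 31, 41, 49, None, None, None, 36, 40]
Compute height bottom-up (empty subtree = -1):
  height(20) = 1 + max(-1, -1) = 0
  height(13) = 1 + max(-1, 0) = 1
  height(24) = 1 + max(-1, -1) = 0
  height(36) = 1 + max(-1, -1) = 0
  height(31) = 1 + max(-1, 0) = 1
  height(29) = 1 + max(0, 1) = 2
  height(40) = 1 + max(-1, -1) = 0
  height(41) = 1 + max(0, -1) = 1
  height(49) = 1 + max(-1, -1) = 0
  height(46) = 1 + max(1, 0) = 2
  height(38) = 1 + max(2, 2) = 3
  height(23) = 1 + max(1, 3) = 4
Height = 4


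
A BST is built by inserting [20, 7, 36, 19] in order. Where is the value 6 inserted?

Starting tree (level order): [20, 7, 36, None, 19]
Insertion path: 20 -> 7
Result: insert 6 as left child of 7
Final tree (level order): [20, 7, 36, 6, 19]


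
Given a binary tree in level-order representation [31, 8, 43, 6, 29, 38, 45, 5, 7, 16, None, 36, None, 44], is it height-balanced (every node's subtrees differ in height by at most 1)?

Tree (level-order array): [31, 8, 43, 6, 29, 38, 45, 5, 7, 16, None, 36, None, 44]
Definition: a tree is height-balanced if, at every node, |h(left) - h(right)| <= 1 (empty subtree has height -1).
Bottom-up per-node check:
  node 5: h_left=-1, h_right=-1, diff=0 [OK], height=0
  node 7: h_left=-1, h_right=-1, diff=0 [OK], height=0
  node 6: h_left=0, h_right=0, diff=0 [OK], height=1
  node 16: h_left=-1, h_right=-1, diff=0 [OK], height=0
  node 29: h_left=0, h_right=-1, diff=1 [OK], height=1
  node 8: h_left=1, h_right=1, diff=0 [OK], height=2
  node 36: h_left=-1, h_right=-1, diff=0 [OK], height=0
  node 38: h_left=0, h_right=-1, diff=1 [OK], height=1
  node 44: h_left=-1, h_right=-1, diff=0 [OK], height=0
  node 45: h_left=0, h_right=-1, diff=1 [OK], height=1
  node 43: h_left=1, h_right=1, diff=0 [OK], height=2
  node 31: h_left=2, h_right=2, diff=0 [OK], height=3
All nodes satisfy the balance condition.
Result: Balanced


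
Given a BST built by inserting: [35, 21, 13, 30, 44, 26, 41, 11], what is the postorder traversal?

Tree insertion order: [35, 21, 13, 30, 44, 26, 41, 11]
Tree (level-order array): [35, 21, 44, 13, 30, 41, None, 11, None, 26]
Postorder traversal: [11, 13, 26, 30, 21, 41, 44, 35]


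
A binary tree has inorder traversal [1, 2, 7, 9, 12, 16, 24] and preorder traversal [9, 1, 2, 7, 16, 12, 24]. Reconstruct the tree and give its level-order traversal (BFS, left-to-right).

Inorder:  [1, 2, 7, 9, 12, 16, 24]
Preorder: [9, 1, 2, 7, 16, 12, 24]
Algorithm: preorder visits root first, so consume preorder in order;
for each root, split the current inorder slice at that value into
left-subtree inorder and right-subtree inorder, then recurse.
Recursive splits:
  root=9; inorder splits into left=[1, 2, 7], right=[12, 16, 24]
  root=1; inorder splits into left=[], right=[2, 7]
  root=2; inorder splits into left=[], right=[7]
  root=7; inorder splits into left=[], right=[]
  root=16; inorder splits into left=[12], right=[24]
  root=12; inorder splits into left=[], right=[]
  root=24; inorder splits into left=[], right=[]
Reconstructed level-order: [9, 1, 16, 2, 12, 24, 7]


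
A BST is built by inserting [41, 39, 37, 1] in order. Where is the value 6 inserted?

Starting tree (level order): [41, 39, None, 37, None, 1]
Insertion path: 41 -> 39 -> 37 -> 1
Result: insert 6 as right child of 1
Final tree (level order): [41, 39, None, 37, None, 1, None, None, 6]


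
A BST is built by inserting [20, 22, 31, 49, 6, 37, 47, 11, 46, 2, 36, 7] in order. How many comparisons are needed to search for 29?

Search path for 29: 20 -> 22 -> 31
Found: False
Comparisons: 3


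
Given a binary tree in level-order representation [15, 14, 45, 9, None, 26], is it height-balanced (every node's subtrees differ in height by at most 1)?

Tree (level-order array): [15, 14, 45, 9, None, 26]
Definition: a tree is height-balanced if, at every node, |h(left) - h(right)| <= 1 (empty subtree has height -1).
Bottom-up per-node check:
  node 9: h_left=-1, h_right=-1, diff=0 [OK], height=0
  node 14: h_left=0, h_right=-1, diff=1 [OK], height=1
  node 26: h_left=-1, h_right=-1, diff=0 [OK], height=0
  node 45: h_left=0, h_right=-1, diff=1 [OK], height=1
  node 15: h_left=1, h_right=1, diff=0 [OK], height=2
All nodes satisfy the balance condition.
Result: Balanced


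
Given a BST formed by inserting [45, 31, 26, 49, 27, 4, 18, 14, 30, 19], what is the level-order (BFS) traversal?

Tree insertion order: [45, 31, 26, 49, 27, 4, 18, 14, 30, 19]
Tree (level-order array): [45, 31, 49, 26, None, None, None, 4, 27, None, 18, None, 30, 14, 19]
BFS from the root, enqueuing left then right child of each popped node:
  queue [45] -> pop 45, enqueue [31, 49], visited so far: [45]
  queue [31, 49] -> pop 31, enqueue [26], visited so far: [45, 31]
  queue [49, 26] -> pop 49, enqueue [none], visited so far: [45, 31, 49]
  queue [26] -> pop 26, enqueue [4, 27], visited so far: [45, 31, 49, 26]
  queue [4, 27] -> pop 4, enqueue [18], visited so far: [45, 31, 49, 26, 4]
  queue [27, 18] -> pop 27, enqueue [30], visited so far: [45, 31, 49, 26, 4, 27]
  queue [18, 30] -> pop 18, enqueue [14, 19], visited so far: [45, 31, 49, 26, 4, 27, 18]
  queue [30, 14, 19] -> pop 30, enqueue [none], visited so far: [45, 31, 49, 26, 4, 27, 18, 30]
  queue [14, 19] -> pop 14, enqueue [none], visited so far: [45, 31, 49, 26, 4, 27, 18, 30, 14]
  queue [19] -> pop 19, enqueue [none], visited so far: [45, 31, 49, 26, 4, 27, 18, 30, 14, 19]
Result: [45, 31, 49, 26, 4, 27, 18, 30, 14, 19]


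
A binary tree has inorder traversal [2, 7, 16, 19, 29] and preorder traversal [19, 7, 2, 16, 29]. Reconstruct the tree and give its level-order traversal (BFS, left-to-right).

Inorder:  [2, 7, 16, 19, 29]
Preorder: [19, 7, 2, 16, 29]
Algorithm: preorder visits root first, so consume preorder in order;
for each root, split the current inorder slice at that value into
left-subtree inorder and right-subtree inorder, then recurse.
Recursive splits:
  root=19; inorder splits into left=[2, 7, 16], right=[29]
  root=7; inorder splits into left=[2], right=[16]
  root=2; inorder splits into left=[], right=[]
  root=16; inorder splits into left=[], right=[]
  root=29; inorder splits into left=[], right=[]
Reconstructed level-order: [19, 7, 29, 2, 16]


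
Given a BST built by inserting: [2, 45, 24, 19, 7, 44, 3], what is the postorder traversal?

Tree insertion order: [2, 45, 24, 19, 7, 44, 3]
Tree (level-order array): [2, None, 45, 24, None, 19, 44, 7, None, None, None, 3]
Postorder traversal: [3, 7, 19, 44, 24, 45, 2]


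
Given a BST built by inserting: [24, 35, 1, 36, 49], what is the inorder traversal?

Tree insertion order: [24, 35, 1, 36, 49]
Tree (level-order array): [24, 1, 35, None, None, None, 36, None, 49]
Inorder traversal: [1, 24, 35, 36, 49]


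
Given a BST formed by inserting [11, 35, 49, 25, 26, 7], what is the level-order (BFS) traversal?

Tree insertion order: [11, 35, 49, 25, 26, 7]
Tree (level-order array): [11, 7, 35, None, None, 25, 49, None, 26]
BFS from the root, enqueuing left then right child of each popped node:
  queue [11] -> pop 11, enqueue [7, 35], visited so far: [11]
  queue [7, 35] -> pop 7, enqueue [none], visited so far: [11, 7]
  queue [35] -> pop 35, enqueue [25, 49], visited so far: [11, 7, 35]
  queue [25, 49] -> pop 25, enqueue [26], visited so far: [11, 7, 35, 25]
  queue [49, 26] -> pop 49, enqueue [none], visited so far: [11, 7, 35, 25, 49]
  queue [26] -> pop 26, enqueue [none], visited so far: [11, 7, 35, 25, 49, 26]
Result: [11, 7, 35, 25, 49, 26]


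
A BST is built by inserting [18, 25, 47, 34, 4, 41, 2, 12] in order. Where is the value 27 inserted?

Starting tree (level order): [18, 4, 25, 2, 12, None, 47, None, None, None, None, 34, None, None, 41]
Insertion path: 18 -> 25 -> 47 -> 34
Result: insert 27 as left child of 34
Final tree (level order): [18, 4, 25, 2, 12, None, 47, None, None, None, None, 34, None, 27, 41]


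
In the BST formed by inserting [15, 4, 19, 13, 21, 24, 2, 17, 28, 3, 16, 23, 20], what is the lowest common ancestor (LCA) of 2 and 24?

Tree insertion order: [15, 4, 19, 13, 21, 24, 2, 17, 28, 3, 16, 23, 20]
Tree (level-order array): [15, 4, 19, 2, 13, 17, 21, None, 3, None, None, 16, None, 20, 24, None, None, None, None, None, None, 23, 28]
In a BST, the LCA of p=2, q=24 is the first node v on the
root-to-leaf path with p <= v <= q (go left if both < v, right if both > v).
Walk from root:
  at 15: 2 <= 15 <= 24, this is the LCA
LCA = 15


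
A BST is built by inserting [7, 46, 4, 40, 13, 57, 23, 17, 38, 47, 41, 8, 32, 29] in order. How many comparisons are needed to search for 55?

Search path for 55: 7 -> 46 -> 57 -> 47
Found: False
Comparisons: 4


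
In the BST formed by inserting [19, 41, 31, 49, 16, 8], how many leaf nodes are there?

Tree built from: [19, 41, 31, 49, 16, 8]
Tree (level-order array): [19, 16, 41, 8, None, 31, 49]
Rule: A leaf has 0 children.
Per-node child counts:
  node 19: 2 child(ren)
  node 16: 1 child(ren)
  node 8: 0 child(ren)
  node 41: 2 child(ren)
  node 31: 0 child(ren)
  node 49: 0 child(ren)
Matching nodes: [8, 31, 49]
Count of leaf nodes: 3


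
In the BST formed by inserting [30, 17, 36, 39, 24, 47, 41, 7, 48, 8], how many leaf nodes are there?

Tree built from: [30, 17, 36, 39, 24, 47, 41, 7, 48, 8]
Tree (level-order array): [30, 17, 36, 7, 24, None, 39, None, 8, None, None, None, 47, None, None, 41, 48]
Rule: A leaf has 0 children.
Per-node child counts:
  node 30: 2 child(ren)
  node 17: 2 child(ren)
  node 7: 1 child(ren)
  node 8: 0 child(ren)
  node 24: 0 child(ren)
  node 36: 1 child(ren)
  node 39: 1 child(ren)
  node 47: 2 child(ren)
  node 41: 0 child(ren)
  node 48: 0 child(ren)
Matching nodes: [8, 24, 41, 48]
Count of leaf nodes: 4


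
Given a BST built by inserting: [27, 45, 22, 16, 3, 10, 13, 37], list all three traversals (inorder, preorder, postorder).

Tree insertion order: [27, 45, 22, 16, 3, 10, 13, 37]
Tree (level-order array): [27, 22, 45, 16, None, 37, None, 3, None, None, None, None, 10, None, 13]
Inorder (L, root, R): [3, 10, 13, 16, 22, 27, 37, 45]
Preorder (root, L, R): [27, 22, 16, 3, 10, 13, 45, 37]
Postorder (L, R, root): [13, 10, 3, 16, 22, 37, 45, 27]


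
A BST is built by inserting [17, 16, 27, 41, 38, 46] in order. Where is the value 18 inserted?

Starting tree (level order): [17, 16, 27, None, None, None, 41, 38, 46]
Insertion path: 17 -> 27
Result: insert 18 as left child of 27
Final tree (level order): [17, 16, 27, None, None, 18, 41, None, None, 38, 46]


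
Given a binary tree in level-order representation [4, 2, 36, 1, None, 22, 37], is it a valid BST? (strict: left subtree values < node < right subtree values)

Level-order array: [4, 2, 36, 1, None, 22, 37]
Validate using subtree bounds (lo, hi): at each node, require lo < value < hi,
then recurse left with hi=value and right with lo=value.
Preorder trace (stopping at first violation):
  at node 4 with bounds (-inf, +inf): OK
  at node 2 with bounds (-inf, 4): OK
  at node 1 with bounds (-inf, 2): OK
  at node 36 with bounds (4, +inf): OK
  at node 22 with bounds (4, 36): OK
  at node 37 with bounds (36, +inf): OK
No violation found at any node.
Result: Valid BST


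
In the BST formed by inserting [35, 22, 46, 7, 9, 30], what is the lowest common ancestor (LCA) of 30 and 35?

Tree insertion order: [35, 22, 46, 7, 9, 30]
Tree (level-order array): [35, 22, 46, 7, 30, None, None, None, 9]
In a BST, the LCA of p=30, q=35 is the first node v on the
root-to-leaf path with p <= v <= q (go left if both < v, right if both > v).
Walk from root:
  at 35: 30 <= 35 <= 35, this is the LCA
LCA = 35


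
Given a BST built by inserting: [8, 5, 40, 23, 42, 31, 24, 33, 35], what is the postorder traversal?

Tree insertion order: [8, 5, 40, 23, 42, 31, 24, 33, 35]
Tree (level-order array): [8, 5, 40, None, None, 23, 42, None, 31, None, None, 24, 33, None, None, None, 35]
Postorder traversal: [5, 24, 35, 33, 31, 23, 42, 40, 8]


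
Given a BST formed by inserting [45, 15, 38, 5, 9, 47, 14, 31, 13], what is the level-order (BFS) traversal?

Tree insertion order: [45, 15, 38, 5, 9, 47, 14, 31, 13]
Tree (level-order array): [45, 15, 47, 5, 38, None, None, None, 9, 31, None, None, 14, None, None, 13]
BFS from the root, enqueuing left then right child of each popped node:
  queue [45] -> pop 45, enqueue [15, 47], visited so far: [45]
  queue [15, 47] -> pop 15, enqueue [5, 38], visited so far: [45, 15]
  queue [47, 5, 38] -> pop 47, enqueue [none], visited so far: [45, 15, 47]
  queue [5, 38] -> pop 5, enqueue [9], visited so far: [45, 15, 47, 5]
  queue [38, 9] -> pop 38, enqueue [31], visited so far: [45, 15, 47, 5, 38]
  queue [9, 31] -> pop 9, enqueue [14], visited so far: [45, 15, 47, 5, 38, 9]
  queue [31, 14] -> pop 31, enqueue [none], visited so far: [45, 15, 47, 5, 38, 9, 31]
  queue [14] -> pop 14, enqueue [13], visited so far: [45, 15, 47, 5, 38, 9, 31, 14]
  queue [13] -> pop 13, enqueue [none], visited so far: [45, 15, 47, 5, 38, 9, 31, 14, 13]
Result: [45, 15, 47, 5, 38, 9, 31, 14, 13]


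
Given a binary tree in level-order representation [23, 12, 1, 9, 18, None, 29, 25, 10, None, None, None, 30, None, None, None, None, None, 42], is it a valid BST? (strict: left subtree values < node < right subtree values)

Level-order array: [23, 12, 1, 9, 18, None, 29, 25, 10, None, None, None, 30, None, None, None, None, None, 42]
Validate using subtree bounds (lo, hi): at each node, require lo < value < hi,
then recurse left with hi=value and right with lo=value.
Preorder trace (stopping at first violation):
  at node 23 with bounds (-inf, +inf): OK
  at node 12 with bounds (-inf, 23): OK
  at node 9 with bounds (-inf, 12): OK
  at node 25 with bounds (-inf, 9): VIOLATION
Node 25 violates its bound: not (-inf < 25 < 9).
Result: Not a valid BST


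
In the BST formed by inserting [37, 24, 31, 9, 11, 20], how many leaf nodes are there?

Tree built from: [37, 24, 31, 9, 11, 20]
Tree (level-order array): [37, 24, None, 9, 31, None, 11, None, None, None, 20]
Rule: A leaf has 0 children.
Per-node child counts:
  node 37: 1 child(ren)
  node 24: 2 child(ren)
  node 9: 1 child(ren)
  node 11: 1 child(ren)
  node 20: 0 child(ren)
  node 31: 0 child(ren)
Matching nodes: [20, 31]
Count of leaf nodes: 2


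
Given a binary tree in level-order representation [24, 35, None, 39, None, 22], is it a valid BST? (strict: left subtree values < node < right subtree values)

Level-order array: [24, 35, None, 39, None, 22]
Validate using subtree bounds (lo, hi): at each node, require lo < value < hi,
then recurse left with hi=value and right with lo=value.
Preorder trace (stopping at first violation):
  at node 24 with bounds (-inf, +inf): OK
  at node 35 with bounds (-inf, 24): VIOLATION
Node 35 violates its bound: not (-inf < 35 < 24).
Result: Not a valid BST


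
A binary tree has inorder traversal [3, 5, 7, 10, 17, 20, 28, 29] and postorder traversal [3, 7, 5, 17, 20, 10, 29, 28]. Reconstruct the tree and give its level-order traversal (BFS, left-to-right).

Inorder:   [3, 5, 7, 10, 17, 20, 28, 29]
Postorder: [3, 7, 5, 17, 20, 10, 29, 28]
Algorithm: postorder visits root last, so walk postorder right-to-left;
each value is the root of the current inorder slice — split it at that
value, recurse on the right subtree first, then the left.
Recursive splits:
  root=28; inorder splits into left=[3, 5, 7, 10, 17, 20], right=[29]
  root=29; inorder splits into left=[], right=[]
  root=10; inorder splits into left=[3, 5, 7], right=[17, 20]
  root=20; inorder splits into left=[17], right=[]
  root=17; inorder splits into left=[], right=[]
  root=5; inorder splits into left=[3], right=[7]
  root=7; inorder splits into left=[], right=[]
  root=3; inorder splits into left=[], right=[]
Reconstructed level-order: [28, 10, 29, 5, 20, 3, 7, 17]


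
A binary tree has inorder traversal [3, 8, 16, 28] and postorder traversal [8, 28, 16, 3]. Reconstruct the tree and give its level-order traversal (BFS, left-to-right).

Inorder:   [3, 8, 16, 28]
Postorder: [8, 28, 16, 3]
Algorithm: postorder visits root last, so walk postorder right-to-left;
each value is the root of the current inorder slice — split it at that
value, recurse on the right subtree first, then the left.
Recursive splits:
  root=3; inorder splits into left=[], right=[8, 16, 28]
  root=16; inorder splits into left=[8], right=[28]
  root=28; inorder splits into left=[], right=[]
  root=8; inorder splits into left=[], right=[]
Reconstructed level-order: [3, 16, 8, 28]


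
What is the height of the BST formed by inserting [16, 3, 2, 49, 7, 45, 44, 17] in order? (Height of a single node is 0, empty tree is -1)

Insertion order: [16, 3, 2, 49, 7, 45, 44, 17]
Tree (level-order array): [16, 3, 49, 2, 7, 45, None, None, None, None, None, 44, None, 17]
Compute height bottom-up (empty subtree = -1):
  height(2) = 1 + max(-1, -1) = 0
  height(7) = 1 + max(-1, -1) = 0
  height(3) = 1 + max(0, 0) = 1
  height(17) = 1 + max(-1, -1) = 0
  height(44) = 1 + max(0, -1) = 1
  height(45) = 1 + max(1, -1) = 2
  height(49) = 1 + max(2, -1) = 3
  height(16) = 1 + max(1, 3) = 4
Height = 4


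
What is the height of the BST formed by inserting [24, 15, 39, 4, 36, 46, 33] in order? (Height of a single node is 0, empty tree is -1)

Insertion order: [24, 15, 39, 4, 36, 46, 33]
Tree (level-order array): [24, 15, 39, 4, None, 36, 46, None, None, 33]
Compute height bottom-up (empty subtree = -1):
  height(4) = 1 + max(-1, -1) = 0
  height(15) = 1 + max(0, -1) = 1
  height(33) = 1 + max(-1, -1) = 0
  height(36) = 1 + max(0, -1) = 1
  height(46) = 1 + max(-1, -1) = 0
  height(39) = 1 + max(1, 0) = 2
  height(24) = 1 + max(1, 2) = 3
Height = 3


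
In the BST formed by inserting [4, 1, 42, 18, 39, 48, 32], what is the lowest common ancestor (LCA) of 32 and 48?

Tree insertion order: [4, 1, 42, 18, 39, 48, 32]
Tree (level-order array): [4, 1, 42, None, None, 18, 48, None, 39, None, None, 32]
In a BST, the LCA of p=32, q=48 is the first node v on the
root-to-leaf path with p <= v <= q (go left if both < v, right if both > v).
Walk from root:
  at 4: both 32 and 48 > 4, go right
  at 42: 32 <= 42 <= 48, this is the LCA
LCA = 42


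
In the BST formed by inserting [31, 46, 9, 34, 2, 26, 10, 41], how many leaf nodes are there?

Tree built from: [31, 46, 9, 34, 2, 26, 10, 41]
Tree (level-order array): [31, 9, 46, 2, 26, 34, None, None, None, 10, None, None, 41]
Rule: A leaf has 0 children.
Per-node child counts:
  node 31: 2 child(ren)
  node 9: 2 child(ren)
  node 2: 0 child(ren)
  node 26: 1 child(ren)
  node 10: 0 child(ren)
  node 46: 1 child(ren)
  node 34: 1 child(ren)
  node 41: 0 child(ren)
Matching nodes: [2, 10, 41]
Count of leaf nodes: 3


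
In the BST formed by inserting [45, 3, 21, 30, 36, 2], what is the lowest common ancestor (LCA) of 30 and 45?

Tree insertion order: [45, 3, 21, 30, 36, 2]
Tree (level-order array): [45, 3, None, 2, 21, None, None, None, 30, None, 36]
In a BST, the LCA of p=30, q=45 is the first node v on the
root-to-leaf path with p <= v <= q (go left if both < v, right if both > v).
Walk from root:
  at 45: 30 <= 45 <= 45, this is the LCA
LCA = 45


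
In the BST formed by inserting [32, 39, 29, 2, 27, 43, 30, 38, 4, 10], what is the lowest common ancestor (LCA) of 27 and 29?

Tree insertion order: [32, 39, 29, 2, 27, 43, 30, 38, 4, 10]
Tree (level-order array): [32, 29, 39, 2, 30, 38, 43, None, 27, None, None, None, None, None, None, 4, None, None, 10]
In a BST, the LCA of p=27, q=29 is the first node v on the
root-to-leaf path with p <= v <= q (go left if both < v, right if both > v).
Walk from root:
  at 32: both 27 and 29 < 32, go left
  at 29: 27 <= 29 <= 29, this is the LCA
LCA = 29


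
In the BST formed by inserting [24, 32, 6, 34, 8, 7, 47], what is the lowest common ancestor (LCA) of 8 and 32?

Tree insertion order: [24, 32, 6, 34, 8, 7, 47]
Tree (level-order array): [24, 6, 32, None, 8, None, 34, 7, None, None, 47]
In a BST, the LCA of p=8, q=32 is the first node v on the
root-to-leaf path with p <= v <= q (go left if both < v, right if both > v).
Walk from root:
  at 24: 8 <= 24 <= 32, this is the LCA
LCA = 24


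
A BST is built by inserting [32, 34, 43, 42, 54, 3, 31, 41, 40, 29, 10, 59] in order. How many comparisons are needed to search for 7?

Search path for 7: 32 -> 3 -> 31 -> 29 -> 10
Found: False
Comparisons: 5


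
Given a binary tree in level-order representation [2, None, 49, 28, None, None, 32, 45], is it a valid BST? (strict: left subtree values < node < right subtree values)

Level-order array: [2, None, 49, 28, None, None, 32, 45]
Validate using subtree bounds (lo, hi): at each node, require lo < value < hi,
then recurse left with hi=value and right with lo=value.
Preorder trace (stopping at first violation):
  at node 2 with bounds (-inf, +inf): OK
  at node 49 with bounds (2, +inf): OK
  at node 28 with bounds (2, 49): OK
  at node 32 with bounds (28, 49): OK
  at node 45 with bounds (28, 32): VIOLATION
Node 45 violates its bound: not (28 < 45 < 32).
Result: Not a valid BST


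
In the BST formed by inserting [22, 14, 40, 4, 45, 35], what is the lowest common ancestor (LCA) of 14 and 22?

Tree insertion order: [22, 14, 40, 4, 45, 35]
Tree (level-order array): [22, 14, 40, 4, None, 35, 45]
In a BST, the LCA of p=14, q=22 is the first node v on the
root-to-leaf path with p <= v <= q (go left if both < v, right if both > v).
Walk from root:
  at 22: 14 <= 22 <= 22, this is the LCA
LCA = 22


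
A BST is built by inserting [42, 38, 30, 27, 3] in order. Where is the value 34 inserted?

Starting tree (level order): [42, 38, None, 30, None, 27, None, 3]
Insertion path: 42 -> 38 -> 30
Result: insert 34 as right child of 30
Final tree (level order): [42, 38, None, 30, None, 27, 34, 3]


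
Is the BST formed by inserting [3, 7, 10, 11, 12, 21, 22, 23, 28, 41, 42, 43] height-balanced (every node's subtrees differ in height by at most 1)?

Tree (level-order array): [3, None, 7, None, 10, None, 11, None, 12, None, 21, None, 22, None, 23, None, 28, None, 41, None, 42, None, 43]
Definition: a tree is height-balanced if, at every node, |h(left) - h(right)| <= 1 (empty subtree has height -1).
Bottom-up per-node check:
  node 43: h_left=-1, h_right=-1, diff=0 [OK], height=0
  node 42: h_left=-1, h_right=0, diff=1 [OK], height=1
  node 41: h_left=-1, h_right=1, diff=2 [FAIL (|-1-1|=2 > 1)], height=2
  node 28: h_left=-1, h_right=2, diff=3 [FAIL (|-1-2|=3 > 1)], height=3
  node 23: h_left=-1, h_right=3, diff=4 [FAIL (|-1-3|=4 > 1)], height=4
  node 22: h_left=-1, h_right=4, diff=5 [FAIL (|-1-4|=5 > 1)], height=5
  node 21: h_left=-1, h_right=5, diff=6 [FAIL (|-1-5|=6 > 1)], height=6
  node 12: h_left=-1, h_right=6, diff=7 [FAIL (|-1-6|=7 > 1)], height=7
  node 11: h_left=-1, h_right=7, diff=8 [FAIL (|-1-7|=8 > 1)], height=8
  node 10: h_left=-1, h_right=8, diff=9 [FAIL (|-1-8|=9 > 1)], height=9
  node 7: h_left=-1, h_right=9, diff=10 [FAIL (|-1-9|=10 > 1)], height=10
  node 3: h_left=-1, h_right=10, diff=11 [FAIL (|-1-10|=11 > 1)], height=11
Node 41 violates the condition: |-1 - 1| = 2 > 1.
Result: Not balanced


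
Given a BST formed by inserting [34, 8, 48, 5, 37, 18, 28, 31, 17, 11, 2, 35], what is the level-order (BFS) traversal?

Tree insertion order: [34, 8, 48, 5, 37, 18, 28, 31, 17, 11, 2, 35]
Tree (level-order array): [34, 8, 48, 5, 18, 37, None, 2, None, 17, 28, 35, None, None, None, 11, None, None, 31]
BFS from the root, enqueuing left then right child of each popped node:
  queue [34] -> pop 34, enqueue [8, 48], visited so far: [34]
  queue [8, 48] -> pop 8, enqueue [5, 18], visited so far: [34, 8]
  queue [48, 5, 18] -> pop 48, enqueue [37], visited so far: [34, 8, 48]
  queue [5, 18, 37] -> pop 5, enqueue [2], visited so far: [34, 8, 48, 5]
  queue [18, 37, 2] -> pop 18, enqueue [17, 28], visited so far: [34, 8, 48, 5, 18]
  queue [37, 2, 17, 28] -> pop 37, enqueue [35], visited so far: [34, 8, 48, 5, 18, 37]
  queue [2, 17, 28, 35] -> pop 2, enqueue [none], visited so far: [34, 8, 48, 5, 18, 37, 2]
  queue [17, 28, 35] -> pop 17, enqueue [11], visited so far: [34, 8, 48, 5, 18, 37, 2, 17]
  queue [28, 35, 11] -> pop 28, enqueue [31], visited so far: [34, 8, 48, 5, 18, 37, 2, 17, 28]
  queue [35, 11, 31] -> pop 35, enqueue [none], visited so far: [34, 8, 48, 5, 18, 37, 2, 17, 28, 35]
  queue [11, 31] -> pop 11, enqueue [none], visited so far: [34, 8, 48, 5, 18, 37, 2, 17, 28, 35, 11]
  queue [31] -> pop 31, enqueue [none], visited so far: [34, 8, 48, 5, 18, 37, 2, 17, 28, 35, 11, 31]
Result: [34, 8, 48, 5, 18, 37, 2, 17, 28, 35, 11, 31]


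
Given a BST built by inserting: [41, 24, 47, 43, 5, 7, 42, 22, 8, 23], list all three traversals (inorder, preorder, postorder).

Tree insertion order: [41, 24, 47, 43, 5, 7, 42, 22, 8, 23]
Tree (level-order array): [41, 24, 47, 5, None, 43, None, None, 7, 42, None, None, 22, None, None, 8, 23]
Inorder (L, root, R): [5, 7, 8, 22, 23, 24, 41, 42, 43, 47]
Preorder (root, L, R): [41, 24, 5, 7, 22, 8, 23, 47, 43, 42]
Postorder (L, R, root): [8, 23, 22, 7, 5, 24, 42, 43, 47, 41]


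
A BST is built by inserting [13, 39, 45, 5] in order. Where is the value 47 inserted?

Starting tree (level order): [13, 5, 39, None, None, None, 45]
Insertion path: 13 -> 39 -> 45
Result: insert 47 as right child of 45
Final tree (level order): [13, 5, 39, None, None, None, 45, None, 47]


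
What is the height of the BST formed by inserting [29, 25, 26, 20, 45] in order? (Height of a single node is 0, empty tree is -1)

Insertion order: [29, 25, 26, 20, 45]
Tree (level-order array): [29, 25, 45, 20, 26]
Compute height bottom-up (empty subtree = -1):
  height(20) = 1 + max(-1, -1) = 0
  height(26) = 1 + max(-1, -1) = 0
  height(25) = 1 + max(0, 0) = 1
  height(45) = 1 + max(-1, -1) = 0
  height(29) = 1 + max(1, 0) = 2
Height = 2


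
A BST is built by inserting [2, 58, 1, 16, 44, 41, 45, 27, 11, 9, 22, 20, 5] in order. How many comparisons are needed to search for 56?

Search path for 56: 2 -> 58 -> 16 -> 44 -> 45
Found: False
Comparisons: 5


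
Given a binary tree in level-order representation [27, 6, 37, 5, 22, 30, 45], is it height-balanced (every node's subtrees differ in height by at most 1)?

Tree (level-order array): [27, 6, 37, 5, 22, 30, 45]
Definition: a tree is height-balanced if, at every node, |h(left) - h(right)| <= 1 (empty subtree has height -1).
Bottom-up per-node check:
  node 5: h_left=-1, h_right=-1, diff=0 [OK], height=0
  node 22: h_left=-1, h_right=-1, diff=0 [OK], height=0
  node 6: h_left=0, h_right=0, diff=0 [OK], height=1
  node 30: h_left=-1, h_right=-1, diff=0 [OK], height=0
  node 45: h_left=-1, h_right=-1, diff=0 [OK], height=0
  node 37: h_left=0, h_right=0, diff=0 [OK], height=1
  node 27: h_left=1, h_right=1, diff=0 [OK], height=2
All nodes satisfy the balance condition.
Result: Balanced


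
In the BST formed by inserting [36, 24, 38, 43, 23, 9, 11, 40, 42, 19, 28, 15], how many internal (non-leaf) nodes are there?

Tree built from: [36, 24, 38, 43, 23, 9, 11, 40, 42, 19, 28, 15]
Tree (level-order array): [36, 24, 38, 23, 28, None, 43, 9, None, None, None, 40, None, None, 11, None, 42, None, 19, None, None, 15]
Rule: An internal node has at least one child.
Per-node child counts:
  node 36: 2 child(ren)
  node 24: 2 child(ren)
  node 23: 1 child(ren)
  node 9: 1 child(ren)
  node 11: 1 child(ren)
  node 19: 1 child(ren)
  node 15: 0 child(ren)
  node 28: 0 child(ren)
  node 38: 1 child(ren)
  node 43: 1 child(ren)
  node 40: 1 child(ren)
  node 42: 0 child(ren)
Matching nodes: [36, 24, 23, 9, 11, 19, 38, 43, 40]
Count of internal (non-leaf) nodes: 9


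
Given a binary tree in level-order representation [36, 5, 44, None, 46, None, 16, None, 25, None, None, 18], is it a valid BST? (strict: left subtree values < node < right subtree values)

Level-order array: [36, 5, 44, None, 46, None, 16, None, 25, None, None, 18]
Validate using subtree bounds (lo, hi): at each node, require lo < value < hi,
then recurse left with hi=value and right with lo=value.
Preorder trace (stopping at first violation):
  at node 36 with bounds (-inf, +inf): OK
  at node 5 with bounds (-inf, 36): OK
  at node 46 with bounds (5, 36): VIOLATION
Node 46 violates its bound: not (5 < 46 < 36).
Result: Not a valid BST


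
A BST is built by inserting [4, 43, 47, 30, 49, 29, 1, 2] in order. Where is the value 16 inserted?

Starting tree (level order): [4, 1, 43, None, 2, 30, 47, None, None, 29, None, None, 49]
Insertion path: 4 -> 43 -> 30 -> 29
Result: insert 16 as left child of 29
Final tree (level order): [4, 1, 43, None, 2, 30, 47, None, None, 29, None, None, 49, 16]
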